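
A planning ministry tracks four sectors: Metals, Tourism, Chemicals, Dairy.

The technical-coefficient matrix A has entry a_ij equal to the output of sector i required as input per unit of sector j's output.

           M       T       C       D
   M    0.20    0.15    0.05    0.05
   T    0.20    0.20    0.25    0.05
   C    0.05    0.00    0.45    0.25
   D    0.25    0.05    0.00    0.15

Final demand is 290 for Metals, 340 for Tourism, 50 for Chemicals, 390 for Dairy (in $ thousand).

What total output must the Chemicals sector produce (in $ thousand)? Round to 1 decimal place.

I − A =
  [   0.80    -0.15    -0.05    -0.05]
  [  -0.20     0.80    -0.25    -0.05]
  [  -0.05     0.00     0.55    -0.25]
  [  -0.25    -0.05     0.00     0.85]
Compute the cofactors C_ij = (−1)^(i+j)·(3×3 minor ij) of I−A; the adjugate is their transpose:
adj(I−A) = Cᵀ =
  [ 0.369500   0.072125   0.066375   0.045500]
  [ 0.126625   0.361875   0.176000   0.080500]
  [ 0.086375   0.025875   0.504125   0.154875]
  [ 0.116125   0.042500   0.029875   0.331625]
det(I−A) = Σ_j (I−A)_1j·C_1j = (0.80)(0.369500) + (-0.15)(0.126625) + (-0.05)(0.086375) + (-0.05)(0.116125) = 0.26648125
(I − A)⁻¹ = adj(I−A) / det(I−A) ≈
  [   1.3866     0.2707     0.2491     0.1707]
  [   0.4752     1.3580     0.6605     0.3021]
  [   0.3241     0.0971     1.8918     0.5812]
  [   0.4358     0.1595     0.1121     1.2445]
x = (I − A)⁻¹ d = adj(I−A)·d / det(I−A), with det(I−A) = 0.26648125:
  x_M = (0.369500·290 + 0.072125·340 + 0.066375·50 + 0.045500·390) / 0.26648125 = 152.74125 / 0.26648125 ≈ 573.2
  x_T = (0.126625·290 + 0.361875·340 + 0.176000·50 + 0.080500·390) / 0.26648125 = 199.95375 / 0.26648125 ≈ 750.3
  x_C = (0.086375·290 + 0.025875·340 + 0.504125·50 + 0.154875·390) / 0.26648125 = 119.45375 / 0.26648125 ≈ 448.3
  x_D = (0.116125·290 + 0.042500·340 + 0.029875·50 + 0.331625·390) / 0.26648125 = 178.95375 / 0.26648125 ≈ 671.5

x_C = 448.3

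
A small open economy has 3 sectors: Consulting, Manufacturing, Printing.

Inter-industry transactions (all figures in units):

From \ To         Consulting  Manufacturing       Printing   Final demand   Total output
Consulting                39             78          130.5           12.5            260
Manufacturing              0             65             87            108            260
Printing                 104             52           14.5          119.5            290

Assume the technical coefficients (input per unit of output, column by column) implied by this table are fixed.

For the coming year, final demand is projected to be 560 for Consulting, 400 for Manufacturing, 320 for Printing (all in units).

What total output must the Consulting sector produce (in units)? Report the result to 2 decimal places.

x_C = 1700.10

Technical coefficients a_ij = z_ij / X_j:
  a_CC = 39/260 = 0.15, a_MC = 0/260 = 0.00, a_PC = 104/260 = 0.40
  a_CM = 78/260 = 0.30, a_MM = 65/260 = 0.25, a_PM = 52/260 = 0.20
  a_CP = 130.5/290 = 0.45, a_MP = 87/290 = 0.30, a_PP = 14.5/290 = 0.05
I − A =
  [   0.85    -0.30    -0.45]
  [   0.00     0.75    -0.30]
  [  -0.40    -0.20     0.95]
Cofactors of I−A, C_ij = (−1)^(i+j)·(minor ij) (rows/columns in the sector order above):
  C_11 = (0.75)(0.95) − (-0.30)(-0.20) = 0.6525
  C_12 = −[(0.00)(0.95) − (-0.30)(-0.40)] = 0.1200
  C_13 = (0.00)(-0.20) − (0.75)(-0.40) = 0.3000
  C_21 = −[(-0.30)(0.95) − (-0.45)(-0.20)] = 0.3750
  C_22 = (0.85)(0.95) − (-0.45)(-0.40) = 0.6275
  C_23 = −[(0.85)(-0.20) − (-0.30)(-0.40)] = 0.2900
  C_31 = (-0.30)(-0.30) − (-0.45)(0.75) = 0.4275
  C_32 = −[(0.85)(-0.30) − (-0.45)(0.00)] = 0.2550
  C_33 = (0.85)(0.75) − (-0.30)(0.00) = 0.6375
det(I−A) = Σ_j (I−A)_1j·C_1j = (0.85)(0.6525) + (-0.30)(0.1200) + (-0.45)(0.3000) = 0.383625
adj(I−A) = Cᵀ =
  [ 0.6525   0.3750   0.4275]
  [ 0.1200   0.6275   0.2550]
  [ 0.3000   0.2900   0.6375]
(I − A)⁻¹ = adj(I−A) / det(I−A) ≈
  [   1.7009     0.9775     1.1144]
  [   0.3128     1.6357     0.6647]
  [   0.7820     0.7559     1.6618]
x = (I − A)⁻¹ d = adj(I−A)·d / det(I−A), with det(I−A) = 0.383625:
  x_C = (0.6525·560 + 0.3750·400 + 0.4275·320) / 0.383625 = 652.20 / 0.383625 ≈ 1700.10
  x_M = (0.1200·560 + 0.6275·400 + 0.2550·320) / 0.383625 = 399.80 / 0.383625 ≈ 1042.16
  x_P = (0.3000·560 + 0.2900·400 + 0.6375·320) / 0.383625 = 488.00 / 0.383625 ≈ 1272.08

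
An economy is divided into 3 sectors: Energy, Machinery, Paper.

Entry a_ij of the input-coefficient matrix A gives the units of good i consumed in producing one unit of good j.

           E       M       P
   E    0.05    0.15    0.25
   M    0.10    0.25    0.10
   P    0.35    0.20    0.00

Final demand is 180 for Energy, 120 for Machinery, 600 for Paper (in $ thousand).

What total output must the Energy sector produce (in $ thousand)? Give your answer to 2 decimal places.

I − A =
  [   0.95    -0.15    -0.25]
  [  -0.10     0.75    -0.10]
  [  -0.35    -0.20     1.00]
Cofactors of I−A, C_ij = (−1)^(i+j)·(minor ij) (rows/columns in the sector order above):
  C_11 = (0.75)(1.00) − (-0.10)(-0.20) = 0.7300
  C_12 = −[(-0.10)(1.00) − (-0.10)(-0.35)] = 0.1350
  C_13 = (-0.10)(-0.20) − (0.75)(-0.35) = 0.2825
  C_21 = −[(-0.15)(1.00) − (-0.25)(-0.20)] = 0.2000
  C_22 = (0.95)(1.00) − (-0.25)(-0.35) = 0.8625
  C_23 = −[(0.95)(-0.20) − (-0.15)(-0.35)] = 0.2425
  C_31 = (-0.15)(-0.10) − (-0.25)(0.75) = 0.2025
  C_32 = −[(0.95)(-0.10) − (-0.25)(-0.10)] = 0.1200
  C_33 = (0.95)(0.75) − (-0.15)(-0.10) = 0.6975
det(I−A) = Σ_j (I−A)_1j·C_1j = (0.95)(0.7300) + (-0.15)(0.1350) + (-0.25)(0.2825) = 0.602625
adj(I−A) = Cᵀ =
  [ 0.7300   0.2000   0.2025]
  [ 0.1350   0.8625   0.1200]
  [ 0.2825   0.2425   0.6975]
(I − A)⁻¹ = adj(I−A) / det(I−A) ≈
  [   1.2114     0.3319     0.3360]
  [   0.2240     1.4312     0.1991]
  [   0.4688     0.4024     1.1574]
x = (I − A)⁻¹ d = adj(I−A)·d / det(I−A), with det(I−A) = 0.602625:
  x_E = (0.7300·180 + 0.2000·120 + 0.2025·600) / 0.602625 = 276.90 / 0.602625 ≈ 459.49
  x_M = (0.1350·180 + 0.8625·120 + 0.1200·600) / 0.602625 = 199.80 / 0.602625 ≈ 331.55
  x_P = (0.2825·180 + 0.2425·120 + 0.6975·600) / 0.602625 = 498.45 / 0.602625 ≈ 827.13

x_E = 459.49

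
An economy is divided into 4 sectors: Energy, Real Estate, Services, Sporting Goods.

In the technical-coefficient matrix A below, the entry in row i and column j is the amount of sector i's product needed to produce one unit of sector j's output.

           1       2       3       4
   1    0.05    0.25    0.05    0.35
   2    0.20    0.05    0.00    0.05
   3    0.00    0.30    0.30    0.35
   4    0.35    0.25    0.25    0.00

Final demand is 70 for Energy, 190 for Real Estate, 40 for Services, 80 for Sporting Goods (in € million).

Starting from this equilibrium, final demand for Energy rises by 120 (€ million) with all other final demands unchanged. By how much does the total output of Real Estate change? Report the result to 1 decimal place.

I − A =
  [   0.95    -0.25    -0.05    -0.35]
  [  -0.20     0.95     0.00    -0.05]
  [   0.00    -0.30     0.70    -0.35]
  [  -0.35    -0.25    -0.25     1.00]
Compute the cofactors C_ij = (−1)^(i+j)·(3×3 minor ij) of I−A; the adjugate is their transpose:
adj(I−A) = Cᵀ =
  [ 0.569375   0.260000   0.133125   0.258875]
  [ 0.134750   0.490000   0.040250   0.085750]
  [ 0.199125   0.362000   0.702375   0.333625]
  [ 0.282750   0.304000   0.232250   0.593750]
det(I−A) = Σ_j (I−A)_1j·C_1j = (0.95)(0.569375) + (-0.25)(0.134750) + (-0.05)(0.199125) + (-0.35)(0.282750) = 0.3983
(I − A)⁻¹ = adj(I−A) / det(I−A) ≈
  [   1.4295     0.6528     0.3342     0.6499]
  [   0.3383     1.2302     0.1011     0.2153]
  [   0.4999     0.9089     1.7634     0.8376]
  [   0.7099     0.7632     0.5831     1.4907]
Δx = (I − A)⁻¹ Δd with Δd having +120 in the Energy component and 0 elsewhere.
So Δx_2 = L_21 · (+120), where L_21 = adj(I−A)_21 / det(I−A) = 0.134750 / 0.3983.
Δx_2 = 0.134750 × (+120) / 0.3983 = 16.17 / 0.3983 ≈ 40.6.

Δx_2 = 40.6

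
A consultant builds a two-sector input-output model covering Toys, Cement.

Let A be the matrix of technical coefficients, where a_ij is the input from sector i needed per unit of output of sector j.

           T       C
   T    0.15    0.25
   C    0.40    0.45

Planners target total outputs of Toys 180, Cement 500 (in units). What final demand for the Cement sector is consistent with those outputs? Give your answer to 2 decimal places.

I − A =
  [   0.85    -0.25]
  [  -0.40     0.55]
d = (I − A) x:
  d_T = (+0.85)·180 + (-0.25)·500 = 28.00
  d_C = (-0.40)·180 + (+0.55)·500 = 203.00

d_C = 203.00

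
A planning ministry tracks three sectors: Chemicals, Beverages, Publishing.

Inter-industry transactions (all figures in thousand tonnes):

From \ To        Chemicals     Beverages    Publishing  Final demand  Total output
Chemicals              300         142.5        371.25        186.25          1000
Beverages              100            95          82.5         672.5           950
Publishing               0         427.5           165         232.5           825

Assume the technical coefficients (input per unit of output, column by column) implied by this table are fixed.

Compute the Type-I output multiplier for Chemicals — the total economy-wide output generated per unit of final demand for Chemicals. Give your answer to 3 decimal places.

Technical coefficients a_ij = z_ij / X_j:
  a_CC = 300/1000 = 0.30, a_BC = 100/1000 = 0.10, a_PC = 0/1000 = 0.00
  a_CB = 142.5/950 = 0.15, a_BB = 95/950 = 0.10, a_PB = 427.5/950 = 0.45
  a_CP = 371.25/825 = 0.45, a_BP = 82.5/825 = 0.10, a_PP = 165/825 = 0.20
I − A =
  [   0.70    -0.15    -0.45]
  [  -0.10     0.90    -0.10]
  [   0.00    -0.45     0.80]
Cofactors of I−A, C_ij = (−1)^(i+j)·(minor ij) (rows/columns in the sector order above):
  C_11 = (0.90)(0.80) − (-0.10)(-0.45) = 0.6750
  C_12 = −[(-0.10)(0.80) − (-0.10)(0.00)] = 0.0800
  C_13 = (-0.10)(-0.45) − (0.90)(0.00) = 0.0450
  C_21 = −[(-0.15)(0.80) − (-0.45)(-0.45)] = 0.3225
  C_22 = (0.70)(0.80) − (-0.45)(0.00) = 0.5600
  C_23 = −[(0.70)(-0.45) − (-0.15)(0.00)] = 0.3150
  C_31 = (-0.15)(-0.10) − (-0.45)(0.90) = 0.4200
  C_32 = −[(0.70)(-0.10) − (-0.45)(-0.10)] = 0.1150
  C_33 = (0.70)(0.90) − (-0.15)(-0.10) = 0.6150
det(I−A) = Σ_j (I−A)_1j·C_1j = (0.70)(0.6750) + (-0.15)(0.0800) + (-0.45)(0.0450) = 0.44025
adj(I−A) = Cᵀ =
  [ 0.6750   0.3225   0.4200]
  [ 0.0800   0.5600   0.1150]
  [ 0.0450   0.3150   0.6150]
(I − A)⁻¹ = adj(I−A) / det(I−A) ≈
  [   1.5332     0.7325     0.9540]
  [   0.1817     1.2720     0.2612]
  [   0.1022     0.7155     1.3969]
The output multiplier for sector j is the column-j sum of the Leontief inverse (I − A)⁻¹ = adj(I−A) / det(I−A).
Column C of adj(I−A): (0.6750, 0.0800, 0.0450); det(I−A) = 0.44025.
m_C = (0.6750 + 0.0800 + 0.0450) / 0.44025 = 0.80 / 0.44025 ≈ 1.817.

m_C = 1.817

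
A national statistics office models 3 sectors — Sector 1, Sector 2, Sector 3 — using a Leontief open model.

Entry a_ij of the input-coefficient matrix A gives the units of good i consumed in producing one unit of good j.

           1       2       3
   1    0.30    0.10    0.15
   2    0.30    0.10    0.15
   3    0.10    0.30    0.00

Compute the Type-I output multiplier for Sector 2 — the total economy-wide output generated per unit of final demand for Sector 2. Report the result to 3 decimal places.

m_2 = 1.944

I − A =
  [   0.70    -0.10    -0.15]
  [  -0.30     0.90    -0.15]
  [  -0.10    -0.30     1.00]
Cofactors of I−A, C_ij = (−1)^(i+j)·(minor ij) (rows/columns in the sector order above):
  C_11 = (0.90)(1.00) − (-0.15)(-0.30) = 0.8550
  C_12 = −[(-0.30)(1.00) − (-0.15)(-0.10)] = 0.3150
  C_13 = (-0.30)(-0.30) − (0.90)(-0.10) = 0.1800
  C_21 = −[(-0.10)(1.00) − (-0.15)(-0.30)] = 0.1450
  C_22 = (0.70)(1.00) − (-0.15)(-0.10) = 0.6850
  C_23 = −[(0.70)(-0.30) − (-0.10)(-0.10)] = 0.2200
  C_31 = (-0.10)(-0.15) − (-0.15)(0.90) = 0.1500
  C_32 = −[(0.70)(-0.15) − (-0.15)(-0.30)] = 0.1500
  C_33 = (0.70)(0.90) − (-0.10)(-0.30) = 0.6000
det(I−A) = Σ_j (I−A)_1j·C_1j = (0.70)(0.8550) + (-0.10)(0.3150) + (-0.15)(0.1800) = 0.5400
adj(I−A) = Cᵀ =
  [ 0.8550   0.1450   0.1500]
  [ 0.3150   0.6850   0.1500]
  [ 0.1800   0.2200   0.6000]
(I − A)⁻¹ = adj(I−A) / det(I−A) ≈
  [   1.5833     0.2685     0.2778]
  [   0.5833     1.2685     0.2778]
  [   0.3333     0.4074     1.1111]
The output multiplier for sector j is the column-j sum of the Leontief inverse (I − A)⁻¹ = adj(I−A) / det(I−A).
Column 2 of adj(I−A): (0.1450, 0.6850, 0.2200); det(I−A) = 0.5400.
m_2 = (0.1450 + 0.6850 + 0.2200) / 0.5400 = 1.05 / 0.5400 ≈ 1.944.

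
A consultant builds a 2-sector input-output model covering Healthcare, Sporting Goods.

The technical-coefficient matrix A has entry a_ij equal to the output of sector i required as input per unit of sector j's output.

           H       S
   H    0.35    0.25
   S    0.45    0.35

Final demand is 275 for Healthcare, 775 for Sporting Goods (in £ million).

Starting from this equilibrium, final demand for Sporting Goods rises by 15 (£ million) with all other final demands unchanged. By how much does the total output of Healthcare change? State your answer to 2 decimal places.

Δx_H = 12.10

I − A =
  [   0.65    -0.25]
  [  -0.45     0.65]
det(I−A) = (0.65)(0.65) − (-0.25)(-0.45) = 0.3100
adj(I−A) = [[0.65, 0.25], [0.45, 0.65]]
(I − A)⁻¹ = adj(I−A) / det(I−A) ≈
  [   2.0968     0.8065]
  [   1.4516     2.0968]
Δx = (I − A)⁻¹ Δd with Δd having +15 in the Sporting Goods component and 0 elsewhere.
So Δx_H = L_HS · (+15), where L_HS = adj(I−A)_HS / det(I−A) = 0.25 / 0.3100.
Δx_H = 0.25 × (+15) / 0.3100 = 3.75 / 0.3100 ≈ 12.10.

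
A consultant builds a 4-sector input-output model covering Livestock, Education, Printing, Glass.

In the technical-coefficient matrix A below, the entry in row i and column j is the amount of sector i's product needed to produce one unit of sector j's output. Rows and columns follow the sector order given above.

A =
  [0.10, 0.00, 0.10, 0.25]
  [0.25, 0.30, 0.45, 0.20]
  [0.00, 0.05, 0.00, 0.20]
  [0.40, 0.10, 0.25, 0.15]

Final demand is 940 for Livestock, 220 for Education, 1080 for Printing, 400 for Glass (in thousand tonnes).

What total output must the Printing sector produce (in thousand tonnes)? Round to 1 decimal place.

x_P = 1633.0

I − A =
  [   0.90     0.00    -0.10    -0.25]
  [  -0.25     0.70    -0.45    -0.20]
  [   0.00    -0.05     1.00    -0.20]
  [  -0.40    -0.10    -0.25     0.85]
Compute the cofactors C_ij = (−1)^(i+j)·(3×3 minor ij) of I−A; the adjugate is their transpose:
adj(I−A) = Cᵀ =
  [ 0.509375   0.034375   0.112500   0.184375]
  [ 0.316000   0.612000   0.389125   0.328500]
  [ 0.075625   0.051250   0.441250   0.138125]
  [ 0.299125   0.103250   0.228500   0.608500]
det(I−A) = Σ_j (I−A)_1j·C_1j = (0.90)(0.509375) + (0.00)(0.316000) + (-0.10)(0.075625) + (-0.25)(0.299125) = 0.37609375
(I − A)⁻¹ = adj(I−A) / det(I−A) ≈
  [   1.3544     0.0914     0.2991     0.4902]
  [   0.8402     1.6273     1.0346     0.8735]
  [   0.2011     0.1363     1.1732     0.3673]
  [   0.7953     0.2745     0.6076     1.6179]
x = (I − A)⁻¹ d = adj(I−A)·d / det(I−A), with det(I−A) = 0.37609375:
  x_L = (0.509375·940 + 0.034375·220 + 0.112500·1080 + 0.184375·400) / 0.37609375 = 681.625 / 0.37609375 ≈ 1812.4
  x_E = (0.316000·940 + 0.612000·220 + 0.389125·1080 + 0.328500·400) / 0.37609375 = 983.335 / 0.37609375 ≈ 2614.6
  x_P = (0.075625·940 + 0.051250·220 + 0.441250·1080 + 0.138125·400) / 0.37609375 = 614.1625 / 0.37609375 ≈ 1633.0
  x_G = (0.299125·940 + 0.103250·220 + 0.228500·1080 + 0.608500·400) / 0.37609375 = 794.0725 / 0.37609375 ≈ 2111.4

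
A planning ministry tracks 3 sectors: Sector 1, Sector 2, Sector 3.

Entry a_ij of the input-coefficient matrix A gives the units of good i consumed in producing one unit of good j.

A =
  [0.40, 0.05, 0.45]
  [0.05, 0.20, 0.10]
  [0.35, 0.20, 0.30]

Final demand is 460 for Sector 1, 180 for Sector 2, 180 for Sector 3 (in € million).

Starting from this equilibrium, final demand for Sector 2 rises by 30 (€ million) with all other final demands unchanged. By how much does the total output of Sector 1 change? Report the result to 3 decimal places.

Δx_1 = 19.737

I − A =
  [   0.60    -0.05    -0.45]
  [  -0.05     0.80    -0.10]
  [  -0.35    -0.20     0.70]
Cofactors of I−A, C_ij = (−1)^(i+j)·(minor ij) (rows/columns in the sector order above):
  C_11 = (0.80)(0.70) − (-0.10)(-0.20) = 0.5400
  C_12 = −[(-0.05)(0.70) − (-0.10)(-0.35)] = 0.0700
  C_13 = (-0.05)(-0.20) − (0.80)(-0.35) = 0.2900
  C_21 = −[(-0.05)(0.70) − (-0.45)(-0.20)] = 0.1250
  C_22 = (0.60)(0.70) − (-0.45)(-0.35) = 0.2625
  C_23 = −[(0.60)(-0.20) − (-0.05)(-0.35)] = 0.1375
  C_31 = (-0.05)(-0.10) − (-0.45)(0.80) = 0.3650
  C_32 = −[(0.60)(-0.10) − (-0.45)(-0.05)] = 0.0825
  C_33 = (0.60)(0.80) − (-0.05)(-0.05) = 0.4775
det(I−A) = Σ_j (I−A)_1j·C_1j = (0.60)(0.5400) + (-0.05)(0.0700) + (-0.45)(0.2900) = 0.1900
adj(I−A) = Cᵀ =
  [ 0.5400   0.1250   0.3650]
  [ 0.0700   0.2625   0.0825]
  [ 0.2900   0.1375   0.4775]
(I − A)⁻¹ = adj(I−A) / det(I−A) ≈
  [   2.8421     0.6579     1.9211]
  [   0.3684     1.3816     0.4342]
  [   1.5263     0.7237     2.5132]
Δx = (I − A)⁻¹ Δd with Δd having +30 in the Sector 2 component and 0 elsewhere.
So Δx_1 = L_12 · (+30), where L_12 = adj(I−A)_12 / det(I−A) = 0.1250 / 0.1900.
Δx_1 = 0.1250 × (+30) / 0.1900 = 3.75 / 0.1900 ≈ 19.737.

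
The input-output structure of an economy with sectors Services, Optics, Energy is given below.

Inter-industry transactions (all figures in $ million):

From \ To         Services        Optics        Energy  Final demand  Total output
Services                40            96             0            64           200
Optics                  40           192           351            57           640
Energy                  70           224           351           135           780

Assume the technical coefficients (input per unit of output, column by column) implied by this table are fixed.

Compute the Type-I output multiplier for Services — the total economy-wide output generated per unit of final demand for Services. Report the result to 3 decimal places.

m_1 = 5.709

Technical coefficients a_ij = z_ij / X_j:
  a_11 = 40/200 = 0.20, a_21 = 40/200 = 0.20, a_31 = 70/200 = 0.35
  a_12 = 96/640 = 0.15, a_22 = 192/640 = 0.30, a_32 = 224/640 = 0.35
  a_13 = 0/780 = 0.00, a_23 = 351/780 = 0.45, a_33 = 351/780 = 0.45
I − A =
  [   0.80    -0.15     0.00]
  [  -0.20     0.70    -0.45]
  [  -0.35    -0.35     0.55]
Cofactors of I−A, C_ij = (−1)^(i+j)·(minor ij) (rows/columns in the sector order above):
  C_11 = (0.70)(0.55) − (-0.45)(-0.35) = 0.2275
  C_12 = −[(-0.20)(0.55) − (-0.45)(-0.35)] = 0.2675
  C_13 = (-0.20)(-0.35) − (0.70)(-0.35) = 0.3150
  C_21 = −[(-0.15)(0.55) − (0.00)(-0.35)] = 0.0825
  C_22 = (0.80)(0.55) − (0.00)(-0.35) = 0.4400
  C_23 = −[(0.80)(-0.35) − (-0.15)(-0.35)] = 0.3325
  C_31 = (-0.15)(-0.45) − (0.00)(0.70) = 0.0675
  C_32 = −[(0.80)(-0.45) − (0.00)(-0.20)] = 0.3600
  C_33 = (0.80)(0.70) − (-0.15)(-0.20) = 0.5300
det(I−A) = Σ_j (I−A)_1j·C_1j = (0.80)(0.2275) + (-0.15)(0.2675) + (0.00)(0.3150) = 0.141875
adj(I−A) = Cᵀ =
  [ 0.2275   0.0825   0.0675]
  [ 0.2675   0.4400   0.3600]
  [ 0.3150   0.3325   0.5300]
(I − A)⁻¹ = adj(I−A) / det(I−A) ≈
  [   1.6035     0.5815     0.4758]
  [   1.8855     3.1013     2.5374]
  [   2.2203     2.3436     3.7357]
The output multiplier for sector j is the column-j sum of the Leontief inverse (I − A)⁻¹ = adj(I−A) / det(I−A).
Column 1 of adj(I−A): (0.2275, 0.2675, 0.3150); det(I−A) = 0.141875.
m_1 = (0.2275 + 0.2675 + 0.3150) / 0.141875 = 0.81 / 0.141875 ≈ 5.709.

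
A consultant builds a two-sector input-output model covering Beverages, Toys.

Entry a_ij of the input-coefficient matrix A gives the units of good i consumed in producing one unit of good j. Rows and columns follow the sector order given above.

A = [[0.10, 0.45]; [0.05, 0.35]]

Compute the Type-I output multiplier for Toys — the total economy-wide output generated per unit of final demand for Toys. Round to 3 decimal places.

I − A =
  [   0.90    -0.45]
  [  -0.05     0.65]
det(I−A) = (0.90)(0.65) − (-0.45)(-0.05) = 0.5625
adj(I−A) = [[0.65, 0.45], [0.05, 0.90]]
(I − A)⁻¹ = adj(I−A) / det(I−A) ≈
  [   1.1556     0.8000]
  [   0.0889     1.6000]
The output multiplier for sector j is the column-j sum of the Leontief inverse (I − A)⁻¹ = adj(I−A) / det(I−A).
Column T of adj(I−A): (0.45, 0.90); det(I−A) = 0.5625.
m_T = (0.45 + 0.90) / 0.5625 = 1.35 / 0.5625 = 2.400.

m_T = 2.400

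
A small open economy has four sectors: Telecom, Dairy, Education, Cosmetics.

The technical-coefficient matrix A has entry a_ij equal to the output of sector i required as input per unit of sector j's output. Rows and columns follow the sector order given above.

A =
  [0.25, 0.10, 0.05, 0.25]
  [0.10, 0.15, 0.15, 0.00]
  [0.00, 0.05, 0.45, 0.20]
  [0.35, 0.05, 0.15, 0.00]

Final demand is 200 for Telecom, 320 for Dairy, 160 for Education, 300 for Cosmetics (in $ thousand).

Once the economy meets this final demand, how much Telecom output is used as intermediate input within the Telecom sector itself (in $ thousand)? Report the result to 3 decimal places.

z_TT = 145.522

I − A =
  [   0.75    -0.10    -0.05    -0.25]
  [  -0.10     0.85    -0.15     0.00]
  [   0.00    -0.05     0.55    -0.20]
  [  -0.35    -0.05    -0.15     1.00]
Compute the cofactors C_ij = (−1)^(i+j)·(3×3 minor ij) of I−A; the adjugate is their transpose:
adj(I−A) = Cᵀ =
  [ 0.433000   0.063750   0.091250   0.126500]
  [ 0.062500   0.338375   0.108125   0.037250]
  [ 0.065500   0.047625   0.551875   0.126750]
  [ 0.164500   0.046375   0.120125   0.339250]
det(I−A) = Σ_j (I−A)_1j·C_1j = (0.75)(0.433000) + (-0.10)(0.062500) + (-0.05)(0.065500) + (-0.25)(0.164500) = 0.2741
(I − A)⁻¹ = adj(I−A) / det(I−A) ≈
  [   1.5797     0.2326     0.3329     0.4615]
  [   0.2280     1.2345     0.3945     0.1359]
  [   0.2390     0.1738     2.0134     0.4624]
  [   0.6001     0.1692     0.4383     1.2377]
First solve x = (I − A)⁻¹ d = adj(I−A)·d / det(I−A); in particular x_T = (0.433000·200 + 0.063750·320 + 0.091250·160 + 0.126500·300) / 0.2741 = 159.55 / 0.2741 ≈ 582.08683.
Intermediate flow from T to T: z_TT = a_TT · x_T = 0.25 × 159.55 / 0.2741 = 39.8875 / 0.2741 ≈ 145.522.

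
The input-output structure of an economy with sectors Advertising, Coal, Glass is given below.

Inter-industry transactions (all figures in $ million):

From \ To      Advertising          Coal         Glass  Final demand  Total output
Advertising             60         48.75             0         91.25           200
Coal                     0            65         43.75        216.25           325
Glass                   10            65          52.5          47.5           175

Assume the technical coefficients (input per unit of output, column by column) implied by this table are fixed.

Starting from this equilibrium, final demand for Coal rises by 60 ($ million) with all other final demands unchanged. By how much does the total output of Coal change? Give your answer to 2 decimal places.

Technical coefficients a_ij = z_ij / X_j:
  a_AA = 60/200 = 0.30, a_CA = 0/200 = 0.00, a_GA = 10/200 = 0.05
  a_AC = 48.75/325 = 0.15, a_CC = 65/325 = 0.20, a_GC = 65/325 = 0.20
  a_AG = 0/175 = 0.00, a_CG = 43.75/175 = 0.25, a_GG = 52.5/175 = 0.30
I − A =
  [   0.70    -0.15     0.00]
  [   0.00     0.80    -0.25]
  [  -0.05    -0.20     0.70]
Cofactors of I−A, C_ij = (−1)^(i+j)·(minor ij) (rows/columns in the sector order above):
  C_11 = (0.80)(0.70) − (-0.25)(-0.20) = 0.5100
  C_12 = −[(0.00)(0.70) − (-0.25)(-0.05)] = 0.0125
  C_13 = (0.00)(-0.20) − (0.80)(-0.05) = 0.0400
  C_21 = −[(-0.15)(0.70) − (0.00)(-0.20)] = 0.1050
  C_22 = (0.70)(0.70) − (0.00)(-0.05) = 0.4900
  C_23 = −[(0.70)(-0.20) − (-0.15)(-0.05)] = 0.1475
  C_31 = (-0.15)(-0.25) − (0.00)(0.80) = 0.0375
  C_32 = −[(0.70)(-0.25) − (0.00)(0.00)] = 0.1750
  C_33 = (0.70)(0.80) − (-0.15)(0.00) = 0.5600
det(I−A) = Σ_j (I−A)_1j·C_1j = (0.70)(0.5100) + (-0.15)(0.0125) + (0.00)(0.0400) = 0.355125
adj(I−A) = Cᵀ =
  [ 0.5100   0.1050   0.0375]
  [ 0.0125   0.4900   0.1750]
  [ 0.0400   0.1475   0.5600]
(I − A)⁻¹ = adj(I−A) / det(I−A) ≈
  [   1.4361     0.2957     0.1056]
  [   0.0352     1.3798     0.4928]
  [   0.1126     0.4153     1.5769]
Δx = (I − A)⁻¹ Δd with Δd having +60 in the Coal component and 0 elsewhere.
So Δx_C = L_CC · (+60), where L_CC = adj(I−A)_CC / det(I−A) = 0.4900 / 0.355125.
Δx_C = 0.4900 × (+60) / 0.355125 = 29.40 / 0.355125 ≈ 82.79.

Δx_C = 82.79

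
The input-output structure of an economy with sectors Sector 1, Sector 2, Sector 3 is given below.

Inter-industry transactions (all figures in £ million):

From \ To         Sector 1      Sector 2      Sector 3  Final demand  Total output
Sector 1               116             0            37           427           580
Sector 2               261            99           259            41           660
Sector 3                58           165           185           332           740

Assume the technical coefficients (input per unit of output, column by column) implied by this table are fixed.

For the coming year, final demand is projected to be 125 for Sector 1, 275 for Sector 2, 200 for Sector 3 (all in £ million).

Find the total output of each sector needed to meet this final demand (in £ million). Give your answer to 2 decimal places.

Technical coefficients a_ij = z_ij / X_j:
  a_11 = 116/580 = 0.20, a_21 = 261/580 = 0.45, a_31 = 58/580 = 0.10
  a_12 = 0/660 = 0.00, a_22 = 99/660 = 0.15, a_32 = 165/660 = 0.25
  a_13 = 37/740 = 0.05, a_23 = 259/740 = 0.35, a_33 = 185/740 = 0.25
I − A =
  [   0.80     0.00    -0.05]
  [  -0.45     0.85    -0.35]
  [  -0.10    -0.25     0.75]
Cofactors of I−A, C_ij = (−1)^(i+j)·(minor ij) (rows/columns in the sector order above):
  C_11 = (0.85)(0.75) − (-0.35)(-0.25) = 0.5500
  C_12 = −[(-0.45)(0.75) − (-0.35)(-0.10)] = 0.3725
  C_13 = (-0.45)(-0.25) − (0.85)(-0.10) = 0.1975
  C_21 = −[(0.00)(0.75) − (-0.05)(-0.25)] = 0.0125
  C_22 = (0.80)(0.75) − (-0.05)(-0.10) = 0.5950
  C_23 = −[(0.80)(-0.25) − (0.00)(-0.10)] = 0.2000
  C_31 = (0.00)(-0.35) − (-0.05)(0.85) = 0.0425
  C_32 = −[(0.80)(-0.35) − (-0.05)(-0.45)] = 0.3025
  C_33 = (0.80)(0.85) − (0.00)(-0.45) = 0.6800
det(I−A) = Σ_j (I−A)_1j·C_1j = (0.80)(0.5500) + (0.00)(0.3725) + (-0.05)(0.1975) = 0.430125
adj(I−A) = Cᵀ =
  [ 0.5500   0.0125   0.0425]
  [ 0.3725   0.5950   0.3025]
  [ 0.1975   0.2000   0.6800]
(I − A)⁻¹ = adj(I−A) / det(I−A) ≈
  [   1.2787     0.0291     0.0988]
  [   0.8660     1.3833     0.7033]
  [   0.4592     0.4650     1.5809]
x = (I − A)⁻¹ d = adj(I−A)·d / det(I−A), with det(I−A) = 0.430125:
  x_1 = (0.5500·125 + 0.0125·275 + 0.0425·200) / 0.430125 = 80.6875 / 0.430125 ≈ 187.59
  x_2 = (0.3725·125 + 0.5950·275 + 0.3025·200) / 0.430125 = 270.6875 / 0.430125 ≈ 629.32
  x_3 = (0.1975·125 + 0.2000·275 + 0.6800·200) / 0.430125 = 215.6875 / 0.430125 ≈ 501.45

x_1 = 187.59, x_2 = 629.32, x_3 = 501.45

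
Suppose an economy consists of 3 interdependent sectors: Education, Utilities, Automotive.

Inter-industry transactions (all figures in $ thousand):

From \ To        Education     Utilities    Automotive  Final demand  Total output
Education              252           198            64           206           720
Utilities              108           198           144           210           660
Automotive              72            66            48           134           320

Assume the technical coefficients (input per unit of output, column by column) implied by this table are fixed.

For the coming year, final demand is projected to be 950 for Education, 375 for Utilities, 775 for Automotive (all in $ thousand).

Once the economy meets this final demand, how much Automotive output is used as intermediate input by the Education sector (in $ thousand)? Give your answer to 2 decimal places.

z_AE = 290.48

Technical coefficients a_ij = z_ij / X_j:
  a_EE = 252/720 = 0.35, a_UE = 108/720 = 0.15, a_AE = 72/720 = 0.10
  a_EU = 198/660 = 0.30, a_UU = 198/660 = 0.30, a_AU = 66/660 = 0.10
  a_EA = 64/320 = 0.20, a_UA = 144/320 = 0.45, a_AA = 48/320 = 0.15
I − A =
  [   0.65    -0.30    -0.20]
  [  -0.15     0.70    -0.45]
  [  -0.10    -0.10     0.85]
Cofactors of I−A, C_ij = (−1)^(i+j)·(minor ij) (rows/columns in the sector order above):
  C_11 = (0.70)(0.85) − (-0.45)(-0.10) = 0.5500
  C_12 = −[(-0.15)(0.85) − (-0.45)(-0.10)] = 0.1725
  C_13 = (-0.15)(-0.10) − (0.70)(-0.10) = 0.0850
  C_21 = −[(-0.30)(0.85) − (-0.20)(-0.10)] = 0.2750
  C_22 = (0.65)(0.85) − (-0.20)(-0.10) = 0.5325
  C_23 = −[(0.65)(-0.10) − (-0.30)(-0.10)] = 0.0950
  C_31 = (-0.30)(-0.45) − (-0.20)(0.70) = 0.2750
  C_32 = −[(0.65)(-0.45) − (-0.20)(-0.15)] = 0.3225
  C_33 = (0.65)(0.70) − (-0.30)(-0.15) = 0.4100
det(I−A) = Σ_j (I−A)_1j·C_1j = (0.65)(0.5500) + (-0.30)(0.1725) + (-0.20)(0.0850) = 0.28875
adj(I−A) = Cᵀ =
  [ 0.5500   0.2750   0.2750]
  [ 0.1725   0.5325   0.3225]
  [ 0.0850   0.0950   0.4100]
(I − A)⁻¹ = adj(I−A) / det(I−A) ≈
  [   1.9048     0.9524     0.9524]
  [   0.5974     1.8442     1.1169]
  [   0.2944     0.3290     1.4199]
First solve x = (I − A)⁻¹ d = adj(I−A)·d / det(I−A); in particular x_E = (0.5500·950 + 0.2750·375 + 0.2750·775) / 0.28875 = 838.75 / 0.28875 ≈ 2904.7619.
Intermediate flow from A to E: z_AE = a_AE · x_E = 0.10 × 838.75 / 0.28875 = 83.875 / 0.28875 ≈ 290.48.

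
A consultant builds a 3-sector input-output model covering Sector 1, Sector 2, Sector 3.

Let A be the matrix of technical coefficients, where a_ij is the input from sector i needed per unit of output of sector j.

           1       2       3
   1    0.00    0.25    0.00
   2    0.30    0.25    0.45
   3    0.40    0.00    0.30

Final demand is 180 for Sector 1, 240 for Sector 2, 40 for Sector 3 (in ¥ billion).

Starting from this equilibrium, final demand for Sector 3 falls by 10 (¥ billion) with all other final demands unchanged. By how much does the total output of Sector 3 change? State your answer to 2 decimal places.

Δx_3 = -15.79

I − A =
  [   1.00    -0.25     0.00]
  [  -0.30     0.75    -0.45]
  [  -0.40     0.00     0.70]
Cofactors of I−A, C_ij = (−1)^(i+j)·(minor ij) (rows/columns in the sector order above):
  C_11 = (0.75)(0.70) − (-0.45)(0.00) = 0.5250
  C_12 = −[(-0.30)(0.70) − (-0.45)(-0.40)] = 0.3900
  C_13 = (-0.30)(0.00) − (0.75)(-0.40) = 0.3000
  C_21 = −[(-0.25)(0.70) − (0.00)(0.00)] = 0.1750
  C_22 = (1.00)(0.70) − (0.00)(-0.40) = 0.7000
  C_23 = −[(1.00)(0.00) − (-0.25)(-0.40)] = 0.1000
  C_31 = (-0.25)(-0.45) − (0.00)(0.75) = 0.1125
  C_32 = −[(1.00)(-0.45) − (0.00)(-0.30)] = 0.4500
  C_33 = (1.00)(0.75) − (-0.25)(-0.30) = 0.6750
det(I−A) = Σ_j (I−A)_1j·C_1j = (1.00)(0.5250) + (-0.25)(0.3900) + (0.00)(0.3000) = 0.4275
adj(I−A) = Cᵀ =
  [ 0.5250   0.1750   0.1125]
  [ 0.3900   0.7000   0.4500]
  [ 0.3000   0.1000   0.6750]
(I − A)⁻¹ = adj(I−A) / det(I−A) ≈
  [   1.2281     0.4094     0.2632]
  [   0.9123     1.6374     1.0526]
  [   0.7018     0.2339     1.5789]
Δx = (I − A)⁻¹ Δd with Δd having -10 in the Sector 3 component and 0 elsewhere.
So Δx_3 = L_33 · (-10), where L_33 = adj(I−A)_33 / det(I−A) = 0.6750 / 0.4275.
Δx_3 = 0.6750 × (-10) / 0.4275 = -6.75 / 0.4275 ≈ -15.79.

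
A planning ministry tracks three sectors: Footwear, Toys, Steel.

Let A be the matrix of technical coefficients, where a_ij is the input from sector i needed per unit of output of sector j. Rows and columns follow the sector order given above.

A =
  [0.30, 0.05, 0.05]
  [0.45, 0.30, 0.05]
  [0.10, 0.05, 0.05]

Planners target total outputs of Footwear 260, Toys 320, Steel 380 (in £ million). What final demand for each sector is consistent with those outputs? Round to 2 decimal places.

I − A =
  [   0.70    -0.05    -0.05]
  [  -0.45     0.70    -0.05]
  [  -0.10    -0.05     0.95]
d = (I − A) x:
  d_F = (+0.70)·260 + (-0.05)·320 + (-0.05)·380 = 147.00
  d_T = (-0.45)·260 + (+0.70)·320 + (-0.05)·380 = 88.00
  d_S = (-0.10)·260 + (-0.05)·320 + (+0.95)·380 = 319.00

d_F = 147.00, d_T = 88.00, d_S = 319.00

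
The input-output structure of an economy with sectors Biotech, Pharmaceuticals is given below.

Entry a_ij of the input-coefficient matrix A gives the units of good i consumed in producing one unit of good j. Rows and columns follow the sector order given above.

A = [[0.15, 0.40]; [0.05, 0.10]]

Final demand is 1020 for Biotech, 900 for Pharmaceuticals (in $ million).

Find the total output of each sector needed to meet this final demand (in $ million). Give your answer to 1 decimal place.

I − A =
  [   0.85    -0.40]
  [  -0.05     0.90]
det(I−A) = (0.85)(0.90) − (-0.40)(-0.05) = 0.7450
adj(I−A) = [[0.90, 0.40], [0.05, 0.85]]
(I − A)⁻¹ = adj(I−A) / det(I−A) ≈
  [   1.2081     0.5369]
  [   0.0671     1.1409]
x = (I − A)⁻¹ d = adj(I−A)·d / det(I−A), with det(I−A) = 0.7450:
  x_1 = (0.90·1020 + 0.40·900) / 0.7450 = 1278.00 / 0.7450 ≈ 1715.4
  x_2 = (0.05·1020 + 0.85·900) / 0.7450 = 816.00 / 0.7450 ≈ 1095.3

x_1 = 1715.4, x_2 = 1095.3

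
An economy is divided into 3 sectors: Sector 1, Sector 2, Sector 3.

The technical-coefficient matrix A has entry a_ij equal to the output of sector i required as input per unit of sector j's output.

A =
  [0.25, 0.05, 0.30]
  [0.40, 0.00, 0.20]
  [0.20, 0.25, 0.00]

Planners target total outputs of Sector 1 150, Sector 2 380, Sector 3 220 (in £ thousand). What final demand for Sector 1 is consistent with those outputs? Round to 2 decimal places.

d_1 = 27.50

I − A =
  [   0.75    -0.05    -0.30]
  [  -0.40     1.00    -0.20]
  [  -0.20    -0.25     1.00]
d = (I − A) x:
  d_1 = (+0.75)·150 + (-0.05)·380 + (-0.30)·220 = 27.50
  d_2 = (-0.40)·150 + (+1.00)·380 + (-0.20)·220 = 276.00
  d_3 = (-0.20)·150 + (-0.25)·380 + (+1.00)·220 = 95.00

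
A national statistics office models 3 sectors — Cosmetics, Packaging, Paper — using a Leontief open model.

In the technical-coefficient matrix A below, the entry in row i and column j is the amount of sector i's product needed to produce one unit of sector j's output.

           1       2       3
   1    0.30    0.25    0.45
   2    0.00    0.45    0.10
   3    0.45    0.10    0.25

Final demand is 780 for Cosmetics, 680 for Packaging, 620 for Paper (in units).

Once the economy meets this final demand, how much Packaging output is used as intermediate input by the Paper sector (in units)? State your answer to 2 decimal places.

z_23 = 349.32

I − A =
  [   0.70    -0.25    -0.45]
  [   0.00     0.55    -0.10]
  [  -0.45    -0.10     0.75]
Cofactors of I−A, C_ij = (−1)^(i+j)·(minor ij) (rows/columns in the sector order above):
  C_11 = (0.55)(0.75) − (-0.10)(-0.10) = 0.4025
  C_12 = −[(0.00)(0.75) − (-0.10)(-0.45)] = 0.0450
  C_13 = (0.00)(-0.10) − (0.55)(-0.45) = 0.2475
  C_21 = −[(-0.25)(0.75) − (-0.45)(-0.10)] = 0.2325
  C_22 = (0.70)(0.75) − (-0.45)(-0.45) = 0.3225
  C_23 = −[(0.70)(-0.10) − (-0.25)(-0.45)] = 0.1825
  C_31 = (-0.25)(-0.10) − (-0.45)(0.55) = 0.2725
  C_32 = −[(0.70)(-0.10) − (-0.45)(0.00)] = 0.0700
  C_33 = (0.70)(0.55) − (-0.25)(0.00) = 0.3850
det(I−A) = Σ_j (I−A)_1j·C_1j = (0.70)(0.4025) + (-0.25)(0.0450) + (-0.45)(0.2475) = 0.159125
adj(I−A) = Cᵀ =
  [ 0.4025   0.2325   0.2725]
  [ 0.0450   0.3225   0.0700]
  [ 0.2475   0.1825   0.3850]
(I − A)⁻¹ = adj(I−A) / det(I−A) ≈
  [   2.5295     1.4611     1.7125]
  [   0.2828     2.0267     0.4399]
  [   1.5554     1.1469     2.4195]
First solve x = (I − A)⁻¹ d = adj(I−A)·d / det(I−A); in particular x_3 = (0.2475·780 + 0.1825·680 + 0.3850·620) / 0.159125 = 555.85 / 0.159125 ≈ 3493.1658.
Intermediate flow from 2 to 3: z_23 = a_23 · x_3 = 0.10 × 555.85 / 0.159125 = 55.585 / 0.159125 ≈ 349.32.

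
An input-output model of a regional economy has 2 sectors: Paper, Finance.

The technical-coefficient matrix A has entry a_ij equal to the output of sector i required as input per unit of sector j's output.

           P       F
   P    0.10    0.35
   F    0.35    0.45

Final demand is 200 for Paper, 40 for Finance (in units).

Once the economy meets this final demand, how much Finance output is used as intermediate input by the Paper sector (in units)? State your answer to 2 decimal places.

I − A =
  [   0.90    -0.35]
  [  -0.35     0.55]
det(I−A) = (0.90)(0.55) − (-0.35)(-0.35) = 0.3725
adj(I−A) = [[0.55, 0.35], [0.35, 0.90]]
(I − A)⁻¹ = adj(I−A) / det(I−A) ≈
  [   1.4765     0.9396]
  [   0.9396     2.4161]
First solve x = (I − A)⁻¹ d = adj(I−A)·d / det(I−A); in particular x_P = (0.55·200 + 0.35·40) / 0.3725 = 124.00 / 0.3725 ≈ 332.8859.
Intermediate flow from F to P: z_FP = a_FP · x_P = 0.35 × 124.00 / 0.3725 = 43.40 / 0.3725 ≈ 116.51.

z_FP = 116.51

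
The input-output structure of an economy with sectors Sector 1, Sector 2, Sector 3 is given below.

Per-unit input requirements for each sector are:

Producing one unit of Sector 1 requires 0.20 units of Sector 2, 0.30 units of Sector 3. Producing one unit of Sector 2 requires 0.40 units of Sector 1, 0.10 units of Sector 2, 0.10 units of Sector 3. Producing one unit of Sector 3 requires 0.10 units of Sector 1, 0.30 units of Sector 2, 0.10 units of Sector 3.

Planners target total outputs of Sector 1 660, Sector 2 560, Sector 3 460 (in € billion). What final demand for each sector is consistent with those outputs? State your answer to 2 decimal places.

d_1 = 390.00, d_2 = 234.00, d_3 = 160.00

I − A =
  [   1.00    -0.40    -0.10]
  [  -0.20     0.90    -0.30]
  [  -0.30    -0.10     0.90]
d = (I − A) x:
  d_1 = (+1.00)·660 + (-0.40)·560 + (-0.10)·460 = 390.00
  d_2 = (-0.20)·660 + (+0.90)·560 + (-0.30)·460 = 234.00
  d_3 = (-0.30)·660 + (-0.10)·560 + (+0.90)·460 = 160.00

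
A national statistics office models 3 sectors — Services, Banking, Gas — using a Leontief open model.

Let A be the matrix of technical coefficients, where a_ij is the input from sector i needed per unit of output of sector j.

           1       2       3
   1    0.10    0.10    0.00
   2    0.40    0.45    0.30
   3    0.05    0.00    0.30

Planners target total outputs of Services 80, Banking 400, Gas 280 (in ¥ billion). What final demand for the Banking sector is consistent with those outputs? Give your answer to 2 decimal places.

I − A =
  [   0.90    -0.10     0.00]
  [  -0.40     0.55    -0.30]
  [  -0.05     0.00     0.70]
d = (I − A) x:
  d_1 = (+0.90)·80 + (-0.10)·400 + (+0.00)·280 = 32.00
  d_2 = (-0.40)·80 + (+0.55)·400 + (-0.30)·280 = 104.00
  d_3 = (-0.05)·80 + (+0.00)·400 + (+0.70)·280 = 192.00

d_2 = 104.00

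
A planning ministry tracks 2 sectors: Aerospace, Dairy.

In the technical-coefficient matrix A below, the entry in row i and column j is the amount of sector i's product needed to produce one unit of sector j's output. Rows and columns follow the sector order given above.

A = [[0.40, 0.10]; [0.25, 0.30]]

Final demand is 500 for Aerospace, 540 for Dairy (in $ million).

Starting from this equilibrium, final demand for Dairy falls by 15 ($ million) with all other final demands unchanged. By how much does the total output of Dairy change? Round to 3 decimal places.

Δx_2 = -22.785

I − A =
  [   0.60    -0.10]
  [  -0.25     0.70]
det(I−A) = (0.60)(0.70) − (-0.10)(-0.25) = 0.3950
adj(I−A) = [[0.70, 0.10], [0.25, 0.60]]
(I − A)⁻¹ = adj(I−A) / det(I−A) ≈
  [   1.7722     0.2532]
  [   0.6329     1.5190]
Δx = (I − A)⁻¹ Δd with Δd having -15 in the Dairy component and 0 elsewhere.
So Δx_2 = L_22 · (-15), where L_22 = adj(I−A)_22 / det(I−A) = 0.60 / 0.3950.
Δx_2 = 0.60 × (-15) / 0.3950 = -9.00 / 0.3950 ≈ -22.785.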